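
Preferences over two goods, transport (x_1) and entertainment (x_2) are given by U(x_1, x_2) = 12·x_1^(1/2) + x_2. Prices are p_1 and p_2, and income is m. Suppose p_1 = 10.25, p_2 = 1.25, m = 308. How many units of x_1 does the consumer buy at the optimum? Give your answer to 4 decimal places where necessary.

MU_x_1 = 6/√x_1, MU_x_2 = 1. Tangency: 6/√x_1 = p_1/p_2.
Solve: √x_1 = 6·p_2/p_1, so x_1*(p_1,p_2) = (6·p_2/p_1)², and x_2* = (m − p_1·x_1*)/p_2.
Plugging in: x_1* = (6·1.25/10.25)² = 0.5354.

x_1* = 0.5354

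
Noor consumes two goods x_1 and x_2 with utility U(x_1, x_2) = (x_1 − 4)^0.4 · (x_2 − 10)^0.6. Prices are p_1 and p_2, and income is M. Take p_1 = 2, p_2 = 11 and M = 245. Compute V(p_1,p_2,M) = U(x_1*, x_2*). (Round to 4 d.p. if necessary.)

This is Cobb-Douglas in (x_1−4, x_2−10): tangency gives 0.4·p_2·(x_2−10) = 0.6·p_1·(x_1−4).
Substituting into the budget: x_1* = 4 + 0.4·(M − 4·p_1 − 10·p_2)/p_1, and x_2* = 10 + 0.6·(…)/p_2.
Discretionary income = 245 − 4·2 − 10·11 = 127; x_1* = 4 + 0.4·127/2 = 29.4; x_2* = 10 + 0.6·127/11 = 16.9273.
Utility at the optimum: U(29.4, 16.9273) = 11.6485.

V = 11.6485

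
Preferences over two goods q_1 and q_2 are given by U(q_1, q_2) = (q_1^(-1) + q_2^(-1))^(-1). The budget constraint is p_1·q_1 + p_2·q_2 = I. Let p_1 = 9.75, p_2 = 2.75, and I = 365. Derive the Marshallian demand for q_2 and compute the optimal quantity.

q_2* = 46.0389

MU_q_1 ∝ q_1^(-2), MU_q_2 ∝ q_2^(-2), so MRS = (q_2/q_1)^(2) = p_1/p_2.
Hence q_2/q_1 = (p_1/p_2)^(1/(2)), i.e. raised to the 0.5 power.
Substitute q_2 = (q_2/q_1)·q_1 into the budget: q_1* = I/(p_1 + p_2·(q_2/q_1)).
Numerically q_2/q_1 = 1.882938, so q_1* = 365/(9.75 + 2.75·1.882938) = 24.4506 and q_2* = 1.882938·24.4506 = 46.0389.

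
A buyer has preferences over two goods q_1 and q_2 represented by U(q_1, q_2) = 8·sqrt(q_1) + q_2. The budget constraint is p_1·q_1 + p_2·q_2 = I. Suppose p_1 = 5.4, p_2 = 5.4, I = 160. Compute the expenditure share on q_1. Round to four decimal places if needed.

share on q_1 = 0.54

Utility is quasi-linear in q_2; the FOC for q_1 is 4/√q_1 = p_1/p_2.
Solve: √q_1 = 4·p_2/p_1, so q_1*(p_1,p_2) = (4·p_2/p_1)², and q_2* = (I − p_1·q_1*)/p_2.
Plugging in: q_1* = (4·5.4/5.4)² = 16, q_2* = 13.6296.
Expenditure on q_1: 5.4·16 = 86.4; share = 0.54.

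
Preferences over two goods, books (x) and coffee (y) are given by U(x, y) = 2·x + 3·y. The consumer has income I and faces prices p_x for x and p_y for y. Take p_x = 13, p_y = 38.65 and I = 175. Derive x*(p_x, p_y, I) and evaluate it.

x* = 13.4615

Perfect substitutes: compare marginal utility per dollar. 2/p_x vs 3/p_y → 0.1538 vs 0.0776.
x gives more utility per dollar, so spend all income on x: x* = I/p_x, y* = 0.
Numerically: x* = 13.4615, y* = 0.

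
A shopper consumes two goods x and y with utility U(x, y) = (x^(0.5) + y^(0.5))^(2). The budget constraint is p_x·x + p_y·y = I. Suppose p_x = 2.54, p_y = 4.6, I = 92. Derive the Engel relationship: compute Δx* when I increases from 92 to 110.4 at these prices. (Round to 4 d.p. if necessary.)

MRS = MU_x/MU_y = (y/x)^(0.5). Set equal to p_x/p_y.
Hence y/x = (p_x/p_y)^(1/(0.5)), i.e. raised to the 2 power.
Substitute y = (y/x)·x into the budget: x* = I/(p_x + p_y·(y/x)).
Numerically y/x = 0.304896, so x* = 92/(2.54 + 4.6·0.304896) = 23.3353.
At I' = 110.4: x* = 28.0024. Change: 28.0024 − 23.3353 = 4.6671.

Δx* = 4.6671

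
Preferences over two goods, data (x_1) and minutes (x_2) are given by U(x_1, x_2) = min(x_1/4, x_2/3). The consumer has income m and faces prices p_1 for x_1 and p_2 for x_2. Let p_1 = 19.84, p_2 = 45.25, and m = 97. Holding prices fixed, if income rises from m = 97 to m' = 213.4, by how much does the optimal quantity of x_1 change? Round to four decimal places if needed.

Δx_1* = 2.1645

With perfect complements, no substitution: consume in ratio x_1:x_2 = 4:3.
Budget: p_1·x_1 + p_2·(3/4)·x_1 = m, so (4·p_1 + 3·p_2)·x_1 = 4·m.
Demand: x_1*(p_1,p_2,m) = 4·m/(4·p_1 + 3·p_2), x_2* = 3·m/(4·p_1 + 3·p_2).
Here 4·19.84 + 3·45.25 = 215.11, giving x_1* = 1.8037.
At m' = 213.4: x_1* = 3.9682. Change: 3.9682 − 1.8037 = 2.1645.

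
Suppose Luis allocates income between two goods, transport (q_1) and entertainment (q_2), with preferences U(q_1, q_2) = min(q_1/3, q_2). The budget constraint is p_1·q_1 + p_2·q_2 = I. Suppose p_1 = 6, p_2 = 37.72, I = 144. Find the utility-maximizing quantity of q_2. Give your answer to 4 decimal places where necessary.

q_2* = 2.5844

With perfect complements, no substitution: consume in ratio q_1:q_2 = 3:1.
Budget: p_1·q_1 + p_2·(1/3)·q_1 = I, so (3·p_1 + p_2)·q_1 = 3·I.
Demand: q_1*(p_1,p_2,I) = 3·I/(3·p_1 + p_2), q_2* = I/(3·p_1 + p_2).
Here 3·6 + 37.72 = 55.72, giving q_2* = 2.5844.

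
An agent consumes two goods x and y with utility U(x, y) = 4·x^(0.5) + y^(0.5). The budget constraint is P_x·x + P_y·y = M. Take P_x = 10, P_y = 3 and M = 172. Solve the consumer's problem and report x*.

x* = 14.2345

MU_x ∝ 4·x^(-0.5), MU_y ∝ y^(-0.5), so MRS = 4·(y/x)^(0.5) = P_x/P_y.
Solve for the ratio: y/x = [(1/4)·P_x/P_y]^(2).
Substitute y = (y/x)·x into the budget: x* = M/(P_x + P_y·(y/x)).
Numerically y/x = 0.694444, so x* = 172/(10 + 3·0.694444) = 14.2345.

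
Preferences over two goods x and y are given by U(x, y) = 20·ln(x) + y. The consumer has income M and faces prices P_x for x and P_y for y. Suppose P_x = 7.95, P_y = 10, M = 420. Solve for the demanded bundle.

x* = 25.1572, y* = 22

MU_x = 20/x, MU_y = 1. Tangency: 20/x = P_x/P_y.
So x*(P_x,P_y) = 20·P_y/P_x, independent of income; and y* = (M − 20·P_y)/P_y.
At the given prices: x* = 20·10/7.95 = 25.1572, and y* = 22.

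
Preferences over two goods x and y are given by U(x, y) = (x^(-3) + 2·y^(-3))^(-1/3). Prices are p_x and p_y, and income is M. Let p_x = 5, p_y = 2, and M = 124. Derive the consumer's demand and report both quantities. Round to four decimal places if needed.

MU_x ∝ x^(-4), MU_y ∝ 2·y^(-4), so MRS = (1/2)·(y/x)^(4) = p_x/p_y.
Hence y/x = (2·p_x/p_y)^(1/(4)), i.e. raised to the 0.25 power.
Substitute y = (y/x)·x into the budget: x* = M/(p_x + p_y·(y/x)).
Numerically y/x = 1.495349, so x* = 124/(5 + 2·1.495349) = 15.518 and y* = 1.495349·15.518 = 23.2049.

x* = 15.518, y* = 23.2049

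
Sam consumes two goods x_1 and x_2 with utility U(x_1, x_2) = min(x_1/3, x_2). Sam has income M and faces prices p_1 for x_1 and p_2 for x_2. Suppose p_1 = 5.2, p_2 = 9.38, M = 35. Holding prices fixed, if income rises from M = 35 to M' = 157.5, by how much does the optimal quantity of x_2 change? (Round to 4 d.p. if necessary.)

Δx_2* = 4.9039

Here 3·5.2 + 9.38 = 24.98, giving x_2* = 1.4011.
At M' = 157.5: x_2* = 6.305. Change: 6.305 − 1.4011 = 4.9039.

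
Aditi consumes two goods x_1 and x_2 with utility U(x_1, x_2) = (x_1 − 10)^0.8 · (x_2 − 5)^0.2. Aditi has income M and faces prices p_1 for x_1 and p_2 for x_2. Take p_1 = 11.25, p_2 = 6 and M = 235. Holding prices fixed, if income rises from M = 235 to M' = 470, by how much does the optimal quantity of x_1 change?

This is Cobb-Douglas in (x_1−10, x_2−5): tangency gives 0.8·p_2·(x_2−5) = 0.2·p_1·(x_1−10).
After buying the subsistence bundle (10, 5), a share 0.8 of the remaining income goes to x_1: x_1* = 10 + 0.8·(M − 10p_1 − 5p_2)/p_1.
Discretionary income = 235 − 10·11.25 − 5·6 = 92.5; x_1* = 10 + 0.8·92.5/11.25 = 16.5778.
At M' = 470: x_1* = 33.2889. Change: 33.2889 − 16.5778 = 16.7111.

Δx_1* = 16.7111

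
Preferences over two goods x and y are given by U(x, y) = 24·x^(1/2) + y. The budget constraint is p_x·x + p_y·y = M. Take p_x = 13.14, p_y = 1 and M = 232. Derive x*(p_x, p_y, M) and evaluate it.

Thus x* = (12·p_y/p_x)² — independent of M — with the rest of income spent on y.
Plugging in: x* = (12·1/13.14)² = 0.834.

x* = 0.834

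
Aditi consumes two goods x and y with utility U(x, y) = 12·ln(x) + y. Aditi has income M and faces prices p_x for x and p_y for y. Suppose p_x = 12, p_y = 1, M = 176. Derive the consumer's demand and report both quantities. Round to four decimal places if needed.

So x*(p_x,p_y) = 12·p_y/p_x, independent of income; and y* = (M − 12·p_y)/p_y.
At the given prices: x* = 12·1/12 = 1, and y* = 164.

x* = 1, y* = 164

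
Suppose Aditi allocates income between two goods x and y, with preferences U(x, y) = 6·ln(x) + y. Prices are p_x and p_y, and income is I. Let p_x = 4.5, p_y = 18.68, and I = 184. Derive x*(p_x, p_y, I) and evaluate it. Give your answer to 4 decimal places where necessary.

x* = 24.9067

Set MRS = p_x/p_y: (6/x)/1 = p_x/p_y.
So x*(p_x,p_y) = 6·p_y/p_x, independent of income; and y* = (I − 6·p_y)/p_y.
At the given prices: x* = 6·18.68/4.5 = 24.9067.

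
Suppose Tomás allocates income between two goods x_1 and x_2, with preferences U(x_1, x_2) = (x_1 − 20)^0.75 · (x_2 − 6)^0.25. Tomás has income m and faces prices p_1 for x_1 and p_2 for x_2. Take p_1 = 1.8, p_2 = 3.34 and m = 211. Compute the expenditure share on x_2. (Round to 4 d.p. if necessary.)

Let x_1' = x_1−20, x_2' = x_2−6. MRS = 3·x_2'/x_1' = p_1/p_2.
Substituting into the budget: x_1* = 20 + 0.75·(m − 20·p_1 − 6·p_2)/p_1, and x_2* = 6 + 0.25·(…)/p_2.
Discretionary income = 211 − 20·1.8 − 6·3.34 = 154.96; x_1* = 20 + 0.75·154.96/1.8 = 84.5667; x_2* = 6 + 0.25·154.96/3.34 = 17.5988.
Expenditure on x_2: 3.34·17.5988 = 58.78; share = 0.2786.

share on x_2 = 0.2786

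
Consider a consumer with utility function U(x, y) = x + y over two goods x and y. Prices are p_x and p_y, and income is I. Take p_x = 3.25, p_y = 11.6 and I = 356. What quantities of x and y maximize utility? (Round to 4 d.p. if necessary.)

Perfect substitutes: compare marginal utility per dollar. 1/p_x vs 1/p_y → 0.3077 vs 0.0862.
x gives more utility per dollar, so spend all income on x: x* = I/p_x, y* = 0.
Numerically: x* = 109.5385, y* = 0.

x* = 109.5385, y* = 0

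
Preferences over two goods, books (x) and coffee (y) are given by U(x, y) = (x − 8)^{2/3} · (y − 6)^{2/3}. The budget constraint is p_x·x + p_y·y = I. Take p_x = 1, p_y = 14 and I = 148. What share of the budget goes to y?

Let x' = x−8, y' = y−6. MRS = y'/x' = p_x/p_y.
Substituting into the budget: x* = 8 + 0.5·(I − 8·p_x − 6·p_y)/p_x, and y* = 6 + 0.5·(…)/p_y.
Discretionary income = 148 − 8·1 − 6·14 = 56; x* = 8 + 0.5·56/1 = 36; y* = 6 + 0.5·56/14 = 8.
Expenditure on y: 14·8 = 112; share = 0.7568.

share on y = 0.7568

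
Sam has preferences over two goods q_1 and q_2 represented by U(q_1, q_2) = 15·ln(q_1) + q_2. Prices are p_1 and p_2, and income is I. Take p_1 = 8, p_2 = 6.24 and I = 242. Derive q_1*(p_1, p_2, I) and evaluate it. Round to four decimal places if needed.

Set MRS = p_1/p_2: (15/q_1)/1 = p_1/p_2.
So q_1*(p_1,p_2) = 15·p_2/p_1, independent of income; and q_2* = (I − 15·p_2)/p_2.
At the given prices: q_1* = 15·6.24/8 = 11.7.

q_1* = 11.7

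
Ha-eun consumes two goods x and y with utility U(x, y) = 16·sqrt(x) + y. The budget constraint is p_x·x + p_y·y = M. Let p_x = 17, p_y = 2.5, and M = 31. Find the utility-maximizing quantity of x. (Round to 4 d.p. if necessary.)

x* = 1.3841

Plugging in: x* = (8·2.5/17)² = 1.3841.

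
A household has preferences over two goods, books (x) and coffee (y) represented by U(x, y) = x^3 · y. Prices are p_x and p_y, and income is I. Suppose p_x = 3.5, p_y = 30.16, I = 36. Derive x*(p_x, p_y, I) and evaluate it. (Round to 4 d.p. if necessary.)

The MRS is 3·y/x. Set MRS = p_x/p_y.
So 3·p_y·y = p_x·x; combined with the budget, a share 0.75 of income goes to x.
Demand: x*(p_x,p_y,I) = 0.75·I/p_x and y* = 0.25·I/p_y.
At p_x=3.5, p_y=30.16, I=36: x* = 0.75·36/3.5 = 7.7143.

x* = 7.7143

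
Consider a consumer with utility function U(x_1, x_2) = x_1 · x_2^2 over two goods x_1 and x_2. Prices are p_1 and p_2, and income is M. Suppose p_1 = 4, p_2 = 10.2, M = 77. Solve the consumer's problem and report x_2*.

x_2* = 5.0327

MU_x_1/MU_x_2 = (x_2)/(2·x_1); tangency sets this equal to p_1/p_2.
Rearranging, p_2·x_2 = 2·p_1·x_1. Substituting into the budget gives p_1·x_1·(1 + 2) = M.
Demand: x_1*(p_1,p_2,M) = 1/3·M/p_1 and x_2* = 2/3·M/p_2.
At p_1=4, p_2=10.2, M=77: x_2* = 2/3·77/10.2 = 5.0327.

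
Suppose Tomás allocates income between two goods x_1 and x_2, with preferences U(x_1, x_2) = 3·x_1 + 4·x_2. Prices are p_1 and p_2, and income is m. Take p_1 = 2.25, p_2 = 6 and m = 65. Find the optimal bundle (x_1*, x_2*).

Perfect substitutes: compare marginal utility per dollar. 3/p_1 vs 4/p_2 → 1.3333 vs 0.6667.
x_1 gives more utility per dollar, so spend all income on x_1: x_1* = m/p_1, x_2* = 0.
Numerically: x_1* = 28.8889, x_2* = 0.

x_1* = 28.8889, x_2* = 0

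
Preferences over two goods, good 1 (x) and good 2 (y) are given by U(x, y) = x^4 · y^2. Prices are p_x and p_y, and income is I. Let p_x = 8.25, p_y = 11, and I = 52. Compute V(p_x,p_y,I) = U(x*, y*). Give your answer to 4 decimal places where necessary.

The MRS is 2·y/x. Set MRS = p_x/p_y.
Rearranging, p_y·y = (1/2)·p_x·x. Substituting into the budget gives p_x·x·(1 + (1/2)) = I.
Demand: x*(p_x,p_y,I) = 2/3·I/p_x and y* = 1/3·I/p_y.
At p_x=8.25, p_y=11, I=52: x* = 2/3·52/8.25 = 4.202, y* = 1.5758.
Utility at the optimum: U(4.202, 1.5758) = 774.1255.

V = 774.1255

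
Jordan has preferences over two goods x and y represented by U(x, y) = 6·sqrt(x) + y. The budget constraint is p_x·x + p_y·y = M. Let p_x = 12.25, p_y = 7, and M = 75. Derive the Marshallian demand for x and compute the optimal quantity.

Utility is quasi-linear in y; the FOC for x is 3/√x = p_x/p_y.
Solve: √x = 3·p_y/p_x, so x*(p_x,p_y) = (3·p_y/p_x)², and y* = (M − p_x·x*)/p_y.
Plugging in: x* = (3·7/12.25)² = 2.9388.

x* = 2.9388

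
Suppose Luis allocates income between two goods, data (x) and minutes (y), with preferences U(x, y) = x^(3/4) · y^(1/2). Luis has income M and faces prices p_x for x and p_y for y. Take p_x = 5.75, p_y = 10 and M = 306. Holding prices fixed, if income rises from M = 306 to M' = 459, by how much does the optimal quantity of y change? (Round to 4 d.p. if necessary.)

Δy* = 6.12

Tangency: MRS = (3/2)·y/x = p_x/p_y.
So 0.75·p_y·y = 0.5·p_x·x; combined with the budget, a share 0.6 of income goes to x.
Demand: x*(p_x,p_y,M) = 0.6·M/p_x and y* = 0.4·M/p_y.
At p_x=5.75, p_y=10, M=306: y* = 0.4·306/10 = 12.24.
At M' = 459: y* = 18.36. Change: 18.36 − 12.24 = 6.12.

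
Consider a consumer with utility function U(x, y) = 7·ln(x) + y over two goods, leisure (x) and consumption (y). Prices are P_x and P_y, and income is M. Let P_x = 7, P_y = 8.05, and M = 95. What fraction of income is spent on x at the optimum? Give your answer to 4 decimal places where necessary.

share on x = 0.5932

MU_x = 7/x, MU_y = 1. Tangency: 7/x = P_x/P_y.
So x*(P_x,P_y) = 7·P_y/P_x, independent of income; and y* = (M − 7·P_y)/P_y.
At the given prices: x* = 7·8.05/7 = 8.05, and y* = 4.8012.
Expenditure on x: 7·8.05 = 56.35; share = 0.5932.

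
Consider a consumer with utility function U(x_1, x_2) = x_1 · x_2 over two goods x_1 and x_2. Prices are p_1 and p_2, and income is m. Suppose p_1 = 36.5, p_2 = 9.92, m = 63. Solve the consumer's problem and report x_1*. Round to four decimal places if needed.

x_1* = 0.863

The MRS is x_2/x_1. Set MRS = p_1/p_2.
So p_2·x_2 = p_1·x_1; combined with the budget, a share 0.5 of income goes to x_1.
Demand: x_1*(p_1,p_2,m) = 0.5·m/p_1 and x_2* = 0.5·m/p_2.
At p_1=36.5, p_2=9.92, m=63: x_1* = 0.5·63/36.5 = 0.863.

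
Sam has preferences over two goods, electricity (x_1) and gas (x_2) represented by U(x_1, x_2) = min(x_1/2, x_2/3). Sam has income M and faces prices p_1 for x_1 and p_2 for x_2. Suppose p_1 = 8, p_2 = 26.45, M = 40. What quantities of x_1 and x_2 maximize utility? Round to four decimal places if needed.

x_1* = 0.839, x_2* = 1.2585

With perfect complements, no substitution: consume in ratio x_1:x_2 = 2:3.
Budget: p_1·x_1 + p_2·(3/2)·x_1 = M, so (2·p_1 + 3·p_2)·x_1 = 2·M.
Demand: x_1*(p_1,p_2,M) = 2·M/(2·p_1 + 3·p_2), x_2* = 3·M/(2·p_1 + 3·p_2).
Here 2·8 + 3·26.45 = 95.35, giving x_1* = 0.839 and x_2* = 1.2585.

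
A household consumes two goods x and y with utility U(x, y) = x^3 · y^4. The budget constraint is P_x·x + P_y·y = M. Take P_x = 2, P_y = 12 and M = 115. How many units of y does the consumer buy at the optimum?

y* = 5.4762

MU_x/MU_y = (3·y)/(4·x); tangency sets this equal to P_x/P_y.
Rearranging, P_y·y = (4/3)·P_x·x. Substituting into the budget gives P_x·x·(1 + (4/3)) = M.
Demand: x*(P_x,P_y,M) = 3/7·M/P_x and y* = 4/7·M/P_y.
At P_x=2, P_y=12, M=115: y* = 4/7·115/12 = 5.4762.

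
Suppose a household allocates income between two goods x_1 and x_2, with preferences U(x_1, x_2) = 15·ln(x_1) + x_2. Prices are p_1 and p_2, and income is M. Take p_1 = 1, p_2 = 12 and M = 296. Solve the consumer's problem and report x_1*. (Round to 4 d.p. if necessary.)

x_1* = 180

MU_x_1 = 15/x_1, MU_x_2 = 1. Tangency: 15/x_1 = p_1/p_2.
So x_1*(p_1,p_2) = 15·p_2/p_1, independent of income; and x_2* = (M − 15·p_2)/p_2.
At the given prices: x_1* = 15·12/1 = 180.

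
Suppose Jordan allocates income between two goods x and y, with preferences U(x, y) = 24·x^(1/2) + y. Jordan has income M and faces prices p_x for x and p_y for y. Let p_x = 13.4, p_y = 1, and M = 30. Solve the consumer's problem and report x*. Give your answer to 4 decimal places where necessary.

Plugging in: x* = (12·1/13.4)² = 0.802.

x* = 0.802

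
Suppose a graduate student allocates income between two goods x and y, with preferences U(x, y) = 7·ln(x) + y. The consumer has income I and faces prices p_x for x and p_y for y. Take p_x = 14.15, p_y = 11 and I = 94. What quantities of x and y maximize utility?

x* = 5.4417, y* = 1.5455

Set MRS = p_x/p_y: (7/x)/1 = p_x/p_y.
So x*(p_x,p_y) = 7·p_y/p_x, independent of income; and y* = (I − 7·p_y)/p_y.
At the given prices: x* = 7·11/14.15 = 5.4417, and y* = 1.5455.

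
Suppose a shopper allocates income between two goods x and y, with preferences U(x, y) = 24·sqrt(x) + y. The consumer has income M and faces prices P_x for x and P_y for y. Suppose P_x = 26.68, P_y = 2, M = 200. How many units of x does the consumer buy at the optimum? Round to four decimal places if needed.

MU_x = 12/√x, MU_y = 1. Tangency: 12/√x = P_x/P_y.
Solve: √x = 12·P_y/P_x, so x*(P_x,P_y) = (12·P_y/P_x)², and y* = (M − P_x·x*)/P_y.
Plugging in: x* = (12·2/26.68)² = 0.8092.

x* = 0.8092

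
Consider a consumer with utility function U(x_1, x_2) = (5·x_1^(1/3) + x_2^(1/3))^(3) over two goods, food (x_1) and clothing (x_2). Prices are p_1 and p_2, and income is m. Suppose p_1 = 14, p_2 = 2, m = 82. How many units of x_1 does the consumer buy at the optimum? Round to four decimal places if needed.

x_1* = 4.7363

MRS = MU_x_1/MU_x_2 = 5·(x_2/x_1)^(2/3). Set equal to p_1/p_2.
Solve for the ratio: x_2/x_1 = [(1/5)·p_1/p_2]^(1.5).
With the ratio pinned down, the budget gives x_1* = m/(p_1 + p_2·(x_2/x_1)) and x_2* = (x_2/x_1)·x_1*.
Numerically x_2/x_1 = 1.656502, so x_1* = 82/(14 + 2·1.656502) = 4.7363.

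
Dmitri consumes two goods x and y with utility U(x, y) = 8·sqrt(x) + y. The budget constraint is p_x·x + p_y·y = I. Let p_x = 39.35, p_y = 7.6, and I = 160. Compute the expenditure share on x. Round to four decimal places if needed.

MU_x = 4/√x, MU_y = 1. Tangency: 4/√x = p_x/p_y.
Solve: √x = 4·p_y/p_x, so x*(p_x,p_y) = (4·p_y/p_x)², and y* = (I − p_x·x*)/p_y.
Plugging in: x* = (4·7.6/39.35)² = 0.5968, y* = 17.9624.
Expenditure on x: 39.35·0.5968 = 23.4856; share = 0.1468.

share on x = 0.1468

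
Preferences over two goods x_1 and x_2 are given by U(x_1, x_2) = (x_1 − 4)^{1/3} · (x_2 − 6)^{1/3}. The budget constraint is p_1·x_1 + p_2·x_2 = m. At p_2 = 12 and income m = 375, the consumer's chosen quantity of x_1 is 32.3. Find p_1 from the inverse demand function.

MRS = (x_2−6)/(x_1−4). Tangency with p_1/p_2 gives x_2−6 = (p_1/p_2)·(x_1−4).
After buying the subsistence bundle (4, 6), a share 0.5 of the remaining income goes to x_1: x_1* = 4 + 0.5·(m − 4p_1 − 6p_2)/p_1.
Set x_1* = 32.3 in the demand function and solve for p_1: p_1 = 5.

p_1 = 5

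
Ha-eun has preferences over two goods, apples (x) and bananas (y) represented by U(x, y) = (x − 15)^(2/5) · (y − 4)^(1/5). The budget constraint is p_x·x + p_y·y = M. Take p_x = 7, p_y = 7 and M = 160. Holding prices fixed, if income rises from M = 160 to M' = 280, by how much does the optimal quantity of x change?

After buying the subsistence bundle (15, 4), a share 2/3 of the remaining income goes to x: x* = 15 + 2/3·(M − 15p_x − 4p_y)/p_x.
Discretionary income = 160 − 15·7 − 4·7 = 27; x* = 15 + 2/3·27/7 = 17.5714.
At M' = 280: x* = 29. Change: 29 − 17.5714 = 11.4286.

Δx* = 11.4286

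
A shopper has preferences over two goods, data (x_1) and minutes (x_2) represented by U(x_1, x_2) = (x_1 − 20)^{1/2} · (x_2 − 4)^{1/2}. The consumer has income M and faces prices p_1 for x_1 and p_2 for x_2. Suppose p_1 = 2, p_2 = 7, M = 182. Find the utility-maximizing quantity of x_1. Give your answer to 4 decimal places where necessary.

Let x_1' = x_1−20, x_2' = x_2−4. MRS = x_2'/x_1' = p_1/p_2.
Substituting into the budget: x_1* = 20 + 0.5·(M − 20·p_1 − 4·p_2)/p_1, and x_2* = 4 + 0.5·(…)/p_2.
Discretionary income = 182 − 20·2 − 4·7 = 114; x_1* = 20 + 0.5·114/2 = 48.5.

x_1* = 48.5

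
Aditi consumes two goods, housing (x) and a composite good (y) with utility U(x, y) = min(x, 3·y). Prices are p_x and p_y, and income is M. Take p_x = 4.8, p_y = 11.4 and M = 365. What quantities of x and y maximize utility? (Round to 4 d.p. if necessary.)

x* = 42.4419, y* = 14.1473

Demand: x*(p_x,p_y,M) = 3·M/(3·p_x + p_y), y* = M/(3·p_x + p_y).
Here 3·4.8 + 11.4 = 25.8, giving x* = 42.4419 and y* = 14.1473.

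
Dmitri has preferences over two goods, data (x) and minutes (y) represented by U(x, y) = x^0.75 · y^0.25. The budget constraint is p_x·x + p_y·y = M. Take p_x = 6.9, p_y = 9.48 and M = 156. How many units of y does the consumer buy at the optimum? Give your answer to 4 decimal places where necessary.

y* = 4.1139

Tangency: MRS = 3·y/x = p_x/p_y.
Rearranging, p_y·y = (1/3)·p_x·x. Substituting into the budget gives p_x·x·(1 + (1/3)) = M.
Demand: x*(p_x,p_y,M) = 0.75·M/p_x and y* = 0.25·M/p_y.
At p_x=6.9, p_y=9.48, M=156: y* = 0.25·156/9.48 = 4.1139.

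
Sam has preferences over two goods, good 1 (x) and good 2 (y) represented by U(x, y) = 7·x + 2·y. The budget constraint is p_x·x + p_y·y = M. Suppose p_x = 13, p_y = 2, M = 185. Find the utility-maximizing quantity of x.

x* = 0

y gives more utility per dollar, so spend all income on y: y* = M/p_y, x* = 0.
Numerically: x* = 0, y* = 92.5.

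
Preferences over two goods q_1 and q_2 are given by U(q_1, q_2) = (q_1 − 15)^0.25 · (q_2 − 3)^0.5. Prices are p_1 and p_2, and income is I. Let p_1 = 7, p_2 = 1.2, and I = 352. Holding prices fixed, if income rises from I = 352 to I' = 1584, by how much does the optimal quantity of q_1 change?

This is Cobb-Douglas in (q_1−15, q_2−3): tangency gives 0.25·p_2·(q_2−3) = 0.5·p_1·(q_1−15).
After buying the subsistence bundle (15, 3), a share 1/3 of the remaining income goes to q_1: q_1* = 15 + 1/3·(I − 15p_1 − 3p_2)/p_1.
Discretionary income = 352 − 15·7 − 3·1.2 = 243.4; q_1* = 15 + 1/3·243.4/7 = 26.5905.
At I' = 1584: q_1* = 85.2571. Change: 85.2571 − 26.5905 = 58.6667.

Δq_1* = 58.6667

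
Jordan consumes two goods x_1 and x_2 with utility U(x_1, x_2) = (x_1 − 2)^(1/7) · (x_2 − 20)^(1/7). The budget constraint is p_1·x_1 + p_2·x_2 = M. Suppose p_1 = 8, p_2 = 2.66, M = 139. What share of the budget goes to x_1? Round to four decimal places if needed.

share on x_1 = 0.3662

MRS = (x_2−20)/(x_1−2). Tangency with p_1/p_2 gives x_2−20 = (p_1/p_2)·(x_1−2).
After buying the subsistence bundle (2, 20), a share 0.5 of the remaining income goes to x_1: x_1* = 2 + 0.5·(M − 2p_1 − 20p_2)/p_1.
Discretionary income = 139 − 2·8 − 20·2.66 = 69.8; x_1* = 2 + 0.5·69.8/8 = 6.3625; x_2* = 20 + 0.5·69.8/2.66 = 33.1203.
Expenditure on x_1: 8·6.3625 = 50.9; share = 0.3662.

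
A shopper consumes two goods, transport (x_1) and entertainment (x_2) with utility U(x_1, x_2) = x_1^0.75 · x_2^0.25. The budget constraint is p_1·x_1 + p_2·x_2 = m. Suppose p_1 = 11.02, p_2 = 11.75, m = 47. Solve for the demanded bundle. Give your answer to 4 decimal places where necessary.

MU_x_1/MU_x_2 = (0.75·x_2)/(0.25·x_1); tangency sets this equal to p_1/p_2.
Rearranging, p_2·x_2 = (1/3)·p_1·x_1. Substituting into the budget gives p_1·x_1·(1 + (1/3)) = m.
Demand: x_1*(p_1,p_2,m) = 0.75·m/p_1 and x_2* = 0.25·m/p_2.
At p_1=11.02, p_2=11.75, m=47: x_1* = 0.75·47/11.02 = 3.1987, x_2* = 1.

x_1* = 3.1987, x_2* = 1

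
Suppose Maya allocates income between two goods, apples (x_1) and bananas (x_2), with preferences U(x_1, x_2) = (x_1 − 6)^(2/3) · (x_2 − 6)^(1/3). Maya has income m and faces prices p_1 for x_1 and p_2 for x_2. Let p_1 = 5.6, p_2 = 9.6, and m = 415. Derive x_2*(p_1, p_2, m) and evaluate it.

MRS = 2·(x_2−6)/(x_1−6). Tangency with p_1/p_2 gives x_2−6 = (1/2)·(p_1/p_2)·(x_1−6).
Substituting into the budget: x_1* = 6 + 2/3·(m − 6·p_1 − 6·p_2)/p_1, and x_2* = 6 + 1/3·(…)/p_2.
Discretionary income = 415 − 6·5.6 − 6·9.6 = 323.8; x_2* = 6 + 1/3·323.8/9.6 = 17.2431.

x_2* = 17.2431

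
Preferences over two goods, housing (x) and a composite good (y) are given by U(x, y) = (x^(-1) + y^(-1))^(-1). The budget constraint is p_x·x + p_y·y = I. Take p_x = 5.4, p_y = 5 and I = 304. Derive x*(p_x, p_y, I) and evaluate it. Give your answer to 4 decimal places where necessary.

x* = 28.6897

Substitute y = (y/x)·x into the budget: x* = I/(p_x + p_y·(y/x)).
Numerically y/x = 1.03923, so x* = 304/(5.4 + 5·1.03923) = 28.6897.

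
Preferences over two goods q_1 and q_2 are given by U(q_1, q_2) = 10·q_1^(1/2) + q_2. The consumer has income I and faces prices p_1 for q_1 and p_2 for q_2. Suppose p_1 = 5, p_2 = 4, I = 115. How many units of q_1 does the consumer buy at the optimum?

Utility is quasi-linear in q_2; the FOC for q_1 is 5/√q_1 = p_1/p_2.
Solve: √q_1 = 5·p_2/p_1, so q_1*(p_1,p_2) = (5·p_2/p_1)², and q_2* = (I − p_1·q_1*)/p_2.
Plugging in: q_1* = (5·4/5)² = 16.

q_1* = 16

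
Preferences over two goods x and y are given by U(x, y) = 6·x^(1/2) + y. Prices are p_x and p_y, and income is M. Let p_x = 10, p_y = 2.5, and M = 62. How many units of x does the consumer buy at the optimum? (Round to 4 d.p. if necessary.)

x* = 0.5625

Set MRS = p_x/p_y: 3·x^(−1/2) = p_x/p_y.
Thus x* = (3·p_y/p_x)² — independent of M — with the rest of income spent on y.
Plugging in: x* = (3·2.5/10)² = 0.5625.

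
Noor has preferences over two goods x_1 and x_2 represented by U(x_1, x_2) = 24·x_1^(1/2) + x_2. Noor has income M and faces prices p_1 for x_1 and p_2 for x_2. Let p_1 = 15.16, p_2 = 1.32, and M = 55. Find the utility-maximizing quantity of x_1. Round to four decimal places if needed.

Set MRS = p_1/p_2: 12·x_1^(−1/2) = p_1/p_2.
Solve: √x_1 = 12·p_2/p_1, so x_1*(p_1,p_2) = (12·p_2/p_1)², and x_2* = (M − p_1·x_1*)/p_2.
Plugging in: x_1* = (12·1.32/15.16)² = 1.0917.

x_1* = 1.0917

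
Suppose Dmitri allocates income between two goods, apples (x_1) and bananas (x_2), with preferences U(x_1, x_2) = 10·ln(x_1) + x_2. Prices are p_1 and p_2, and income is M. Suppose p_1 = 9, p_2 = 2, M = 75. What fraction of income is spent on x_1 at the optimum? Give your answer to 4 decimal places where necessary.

share on x_1 = 0.2667

MU_x_1 = 10/x_1, MU_x_2 = 1. Tangency: 10/x_1 = p_1/p_2.
So x_1*(p_1,p_2) = 10·p_2/p_1, independent of income; and x_2* = (M − 10·p_2)/p_2.
At the given prices: x_1* = 10·2/9 = 2.2222, and x_2* = 27.5.
Expenditure on x_1: 9·2.2222 = 20; share = 0.2667.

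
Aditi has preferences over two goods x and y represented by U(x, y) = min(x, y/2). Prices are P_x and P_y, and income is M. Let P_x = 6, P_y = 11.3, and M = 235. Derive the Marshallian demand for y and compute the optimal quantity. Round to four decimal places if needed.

Demand: x*(P_x,P_y,M) = M/(P_x + 2·P_y), y* = 2·M/(P_x + 2·P_y).
Here 6 + 2·11.3 = 28.6, giving y* = 16.4336.

y* = 16.4336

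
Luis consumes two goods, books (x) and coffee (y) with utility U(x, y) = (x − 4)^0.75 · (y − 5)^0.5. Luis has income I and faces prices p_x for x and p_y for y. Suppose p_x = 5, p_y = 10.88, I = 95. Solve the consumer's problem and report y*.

y* = 5.7574

Let x' = x−4, y' = y−5. MRS = (3/2)·y'/x' = p_x/p_y.
After buying the subsistence bundle (4, 5), a share 0.6 of the remaining income goes to x: x* = 4 + 0.6·(I − 4p_x − 5p_y)/p_x.
Discretionary income = 95 − 4·5 − 5·10.88 = 20.6; y* = 5 + 0.4·20.6/10.88 = 5.7574.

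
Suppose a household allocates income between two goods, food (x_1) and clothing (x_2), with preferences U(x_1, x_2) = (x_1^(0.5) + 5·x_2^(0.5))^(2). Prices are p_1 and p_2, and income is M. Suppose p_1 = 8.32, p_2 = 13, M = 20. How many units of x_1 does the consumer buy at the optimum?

From the CES first-order condition, (1/5)·(x_2/x_1)^(0.5) = p_1/p_2.
Solve for the ratio: x_2/x_1 = [5·p_1/p_2]^(2).
Substitute x_2 = (x_2/x_1)·x_1 into the budget: x_1* = M/(p_1 + p_2·(x_2/x_1)).
Numerically x_2/x_1 = 10.24, so x_1* = 20/(8.32 + 13·10.24) = 0.1414.

x_1* = 0.1414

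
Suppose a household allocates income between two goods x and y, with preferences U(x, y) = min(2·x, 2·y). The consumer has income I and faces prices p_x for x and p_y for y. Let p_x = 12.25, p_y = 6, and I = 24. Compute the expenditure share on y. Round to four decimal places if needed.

Here 2·12.25 + 2·6 = 36.5, giving x* = 1.3151 and y* = 1.3151.
Expenditure on y: 6·1.3151 = 7.8904; share = 0.3288.

share on y = 0.3288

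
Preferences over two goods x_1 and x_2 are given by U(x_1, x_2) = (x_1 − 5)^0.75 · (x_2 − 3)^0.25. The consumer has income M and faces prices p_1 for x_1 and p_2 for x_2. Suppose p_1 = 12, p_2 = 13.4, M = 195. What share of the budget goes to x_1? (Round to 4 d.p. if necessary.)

share on x_1 = 0.6723

Let x_1' = x_1−5, x_2' = x_2−3. MRS = 3·x_2'/x_1' = p_1/p_2.
After buying the subsistence bundle (5, 3), a share 0.75 of the remaining income goes to x_1: x_1* = 5 + 0.75·(M − 5p_1 − 3p_2)/p_1.
Discretionary income = 195 − 5·12 − 3·13.4 = 94.8; x_1* = 5 + 0.75·94.8/12 = 10.925; x_2* = 3 + 0.25·94.8/13.4 = 4.7687.
Expenditure on x_1: 12·10.925 = 131.1; share = 0.6723.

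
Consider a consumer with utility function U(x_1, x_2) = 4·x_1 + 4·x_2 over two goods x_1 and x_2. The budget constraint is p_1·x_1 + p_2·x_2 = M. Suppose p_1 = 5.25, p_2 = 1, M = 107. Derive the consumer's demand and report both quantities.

Linear utility — the consumer picks whichever good has higher MU/price: 4/5.25 = 0.7619 vs 4/1 = 4.
x_2 gives more utility per dollar, so spend all income on x_2: x_2* = M/p_2, x_1* = 0.
Numerically: x_1* = 0, x_2* = 107.

x_1* = 0, x_2* = 107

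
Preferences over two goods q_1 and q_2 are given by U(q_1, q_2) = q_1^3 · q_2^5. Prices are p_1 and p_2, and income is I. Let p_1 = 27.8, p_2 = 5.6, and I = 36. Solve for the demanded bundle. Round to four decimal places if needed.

MU_q_1/MU_q_2 = (3·q_2)/(5·q_1); tangency sets this equal to p_1/p_2.
Rearranging, p_2·q_2 = (5/3)·p_1·q_1. Substituting into the budget gives p_1·q_1·(1 + (5/3)) = I.
Demand: q_1*(p_1,p_2,I) = 0.375·I/p_1 and q_2* = 0.625·I/p_2.
At p_1=27.8, p_2=5.6, I=36: q_1* = 0.375·36/27.8 = 0.4856, q_2* = 4.0179.

q_1* = 0.4856, q_2* = 4.0179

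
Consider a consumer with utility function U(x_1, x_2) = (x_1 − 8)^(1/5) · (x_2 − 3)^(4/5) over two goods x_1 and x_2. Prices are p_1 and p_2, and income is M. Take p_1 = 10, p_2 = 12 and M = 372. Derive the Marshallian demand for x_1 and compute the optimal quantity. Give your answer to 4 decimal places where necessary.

Let x_1' = x_1−8, x_2' = x_2−3. MRS = (1/4)·x_2'/x_1' = p_1/p_2.
After buying the subsistence bundle (8, 3), a share 0.2 of the remaining income goes to x_1: x_1* = 8 + 0.2·(M − 8p_1 − 3p_2)/p_1.
Discretionary income = 372 − 8·10 − 3·12 = 256; x_1* = 8 + 0.2·256/10 = 13.12.

x_1* = 13.12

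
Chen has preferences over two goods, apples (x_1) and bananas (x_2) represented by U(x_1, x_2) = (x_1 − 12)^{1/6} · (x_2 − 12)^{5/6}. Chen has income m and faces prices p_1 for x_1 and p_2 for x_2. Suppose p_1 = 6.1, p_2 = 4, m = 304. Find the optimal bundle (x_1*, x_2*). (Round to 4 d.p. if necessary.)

Substituting into the budget: x_1* = 12 + 1/6·(m − 12·p_1 − 12·p_2)/p_1, and x_2* = 12 + 5/6·(…)/p_2.
Discretionary income = 304 − 12·6.1 − 12·4 = 182.8; x_1* = 12 + 1/6·182.8/6.1 = 16.9945; x_2* = 12 + 5/6·182.8/4 = 50.0833.

x_1* = 16.9945, x_2* = 50.0833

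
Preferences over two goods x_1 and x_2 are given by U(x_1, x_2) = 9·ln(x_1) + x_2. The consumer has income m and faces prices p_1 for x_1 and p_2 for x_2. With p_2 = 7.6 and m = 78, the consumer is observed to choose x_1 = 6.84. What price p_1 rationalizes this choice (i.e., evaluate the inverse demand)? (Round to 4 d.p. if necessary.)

p_1 = 10

Set MRS = p_1/p_2: (9/x_1)/1 = p_1/p_2.
So x_1*(p_1,p_2) = 9·p_2/p_1, independent of income; and x_2* = (m − 9·p_2)/p_2.
Set x_1* = 6.84 in the demand function and solve for p_1: p_1 = 10.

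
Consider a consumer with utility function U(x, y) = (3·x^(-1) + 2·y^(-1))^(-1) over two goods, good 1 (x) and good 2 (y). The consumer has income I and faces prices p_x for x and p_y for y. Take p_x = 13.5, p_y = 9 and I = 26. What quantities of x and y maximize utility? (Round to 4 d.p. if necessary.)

x* = 1.1556, y* = 1.1556

MRS = MU_x/MU_y = (3/2)·(y/x)^(2). Set equal to p_x/p_y.
Solve for the ratio: y/x = [(2/3)·p_x/p_y]^(0.5).
With the ratio pinned down, the budget gives x* = I/(p_x + p_y·(y/x)) and y* = (y/x)·x*.
Numerically y/x = 1, so x* = 26/(13.5 + 9·1) = 1.1556 and y* = 1·1.1556 = 1.1556.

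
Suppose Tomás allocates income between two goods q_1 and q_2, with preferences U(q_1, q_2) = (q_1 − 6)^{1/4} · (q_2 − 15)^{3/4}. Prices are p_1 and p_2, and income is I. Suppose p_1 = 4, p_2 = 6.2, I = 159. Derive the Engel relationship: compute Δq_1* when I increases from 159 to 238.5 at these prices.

Δq_1* = 4.9688

Substituting into the budget: q_1* = 6 + 0.25·(I − 6·p_1 − 15·p_2)/p_1, and q_2* = 15 + 0.75·(…)/p_2.
Discretionary income = 159 − 6·4 − 15·6.2 = 42; q_1* = 6 + 0.25·42/4 = 8.625.
At I' = 238.5: q_1* = 13.5938. Change: 13.5938 − 8.625 = 4.9688.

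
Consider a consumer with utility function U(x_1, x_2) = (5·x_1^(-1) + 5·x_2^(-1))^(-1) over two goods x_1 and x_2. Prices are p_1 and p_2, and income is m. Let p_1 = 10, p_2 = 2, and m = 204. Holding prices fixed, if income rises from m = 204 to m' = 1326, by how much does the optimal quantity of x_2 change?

MRS = MU_x_1/MU_x_2 = (x_2/x_1)^(2). Set equal to p_1/p_2.
Solve for the ratio: x_2/x_1 = [p_1/p_2]^(0.5).
With the ratio pinned down, the budget gives x_1* = m/(p_1 + p_2·(x_2/x_1)) and x_2* = (x_2/x_1)·x_1*.
Numerically x_2/x_1 = 2.236068, so x_1* = 204/(10 + 2·2.236068) = 14.0961 and x_2* = 2.236068·14.0961 = 31.5197.
At m' = 1326: x_2* = 204.8783. Change: 204.8783 − 31.5197 = 173.3585.

Δx_2* = 173.3585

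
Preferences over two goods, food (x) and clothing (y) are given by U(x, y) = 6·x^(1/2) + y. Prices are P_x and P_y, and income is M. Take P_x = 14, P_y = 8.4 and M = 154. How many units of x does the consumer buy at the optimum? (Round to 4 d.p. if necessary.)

Utility is quasi-linear in y; the FOC for x is 3/√x = P_x/P_y.
Thus x* = (3·P_y/P_x)² — independent of M — with the rest of income spent on y.
Plugging in: x* = (3·8.4/14)² = 3.24.

x* = 3.24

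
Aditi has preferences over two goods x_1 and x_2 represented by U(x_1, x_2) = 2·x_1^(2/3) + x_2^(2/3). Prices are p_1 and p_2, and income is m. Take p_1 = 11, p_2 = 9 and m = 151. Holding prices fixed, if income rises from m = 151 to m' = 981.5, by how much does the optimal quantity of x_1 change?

MRS = MU_x_1/MU_x_2 = 2·(x_2/x_1)^(1/3). Set equal to p_1/p_2.
Solve for the ratio: x_2/x_1 = [(1/2)·p_1/p_2]^(3).
Substitute x_2 = (x_2/x_1)·x_1 into the budget: x_1* = m/(p_1 + p_2·(x_2/x_1)).
Numerically x_2/x_1 = 0.228224, so x_1* = 151/(11 + 9·0.228224) = 11.5673.
At m' = 981.5: x_1* = 75.1876. Change: 75.1876 − 11.5673 = 63.6203.

Δx_1* = 63.6203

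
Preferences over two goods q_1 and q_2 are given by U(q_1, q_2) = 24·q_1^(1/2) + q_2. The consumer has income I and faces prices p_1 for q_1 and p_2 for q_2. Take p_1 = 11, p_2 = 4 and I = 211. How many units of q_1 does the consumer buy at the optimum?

MU_q_1 = 12/√q_1, MU_q_2 = 1. Tangency: 12/√q_1 = p_1/p_2.
Solve: √q_1 = 12·p_2/p_1, so q_1*(p_1,p_2) = (12·p_2/p_1)², and q_2* = (I − p_1·q_1*)/p_2.
Plugging in: q_1* = (12·4/11)² = 19.0413.

q_1* = 19.0413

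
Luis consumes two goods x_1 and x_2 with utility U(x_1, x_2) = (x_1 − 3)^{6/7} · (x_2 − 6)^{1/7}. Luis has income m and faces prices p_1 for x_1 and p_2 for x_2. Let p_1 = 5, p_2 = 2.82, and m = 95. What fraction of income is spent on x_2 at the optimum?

Let x_1' = x_1−3, x_2' = x_2−6. MRS = 6·x_2'/x_1' = p_1/p_2.
After buying the subsistence bundle (3, 6), a share 6/7 of the remaining income goes to x_1: x_1* = 3 + 6/7·(m − 3p_1 − 6p_2)/p_1.
Discretionary income = 95 − 3·5 − 6·2.82 = 63.08; x_1* = 3 + 6/7·63.08/5 = 13.8137; x_2* = 6 + 1/7·63.08/2.82 = 9.1955.
Expenditure on x_2: 2.82·9.1955 = 25.9314; share = 0.273.

share on x_2 = 0.273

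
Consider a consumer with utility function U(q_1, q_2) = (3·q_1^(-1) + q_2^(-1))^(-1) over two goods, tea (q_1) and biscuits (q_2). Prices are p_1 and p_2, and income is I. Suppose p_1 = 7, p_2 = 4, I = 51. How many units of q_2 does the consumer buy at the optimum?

Numerically q_2/q_1 = 0.763763, so q_1* = 51/(7 + 4·0.763763) = 5.0721 and q_2* = 0.763763·5.0721 = 3.8739.

q_2* = 3.8739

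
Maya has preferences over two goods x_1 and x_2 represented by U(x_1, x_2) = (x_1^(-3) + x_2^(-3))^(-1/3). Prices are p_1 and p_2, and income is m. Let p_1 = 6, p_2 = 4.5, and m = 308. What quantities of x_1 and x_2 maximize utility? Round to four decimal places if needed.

x_1* = 28.4249, x_2* = 30.5446

MU_x_1 ∝ x_1^(-4), MU_x_2 ∝ x_2^(-4), so MRS = (x_2/x_1)^(4) = p_1/p_2.
Solve for the ratio: x_2/x_1 = [p_1/p_2]^(0.25).
Substitute x_2 = (x_2/x_1)·x_1 into the budget: x_1* = m/(p_1 + p_2·(x_2/x_1)).
Numerically x_2/x_1 = 1.07457, so x_1* = 308/(6 + 4.5·1.07457) = 28.4249 and x_2* = 1.07457·28.4249 = 30.5446.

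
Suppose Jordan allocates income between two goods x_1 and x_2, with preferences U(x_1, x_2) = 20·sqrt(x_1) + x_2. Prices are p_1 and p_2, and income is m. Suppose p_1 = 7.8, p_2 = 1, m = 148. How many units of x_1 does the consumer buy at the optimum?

Utility is quasi-linear in x_2; the FOC for x_1 is 10/√x_1 = p_1/p_2.
Thus x_1* = (10·p_2/p_1)² — independent of m — with the rest of income spent on x_2.
Plugging in: x_1* = (10·1/7.8)² = 1.6437.

x_1* = 1.6437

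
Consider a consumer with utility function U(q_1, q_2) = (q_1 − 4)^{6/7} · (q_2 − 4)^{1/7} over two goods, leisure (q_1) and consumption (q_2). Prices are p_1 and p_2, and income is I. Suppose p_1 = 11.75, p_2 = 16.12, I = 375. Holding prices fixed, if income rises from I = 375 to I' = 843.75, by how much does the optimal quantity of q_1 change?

Δq_1* = 34.1945

MRS = 6·(q_2−4)/(q_1−4). Tangency with p_1/p_2 gives q_2−4 = (1/6)·(p_1/p_2)·(q_1−4).
Substituting into the budget: q_1* = 4 + 6/7·(I − 4·p_1 − 4·p_2)/p_1, and q_2* = 4 + 1/7·(…)/p_2.
Discretionary income = 375 − 4·11.75 − 4·16.12 = 263.52; q_1* = 4 + 6/7·263.52/11.75 = 23.2233.
At I' = 843.75: q_1* = 57.4179. Change: 57.4179 − 23.2233 = 34.1945.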